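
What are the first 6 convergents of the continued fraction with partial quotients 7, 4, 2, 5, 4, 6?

Using the convergent recurrence p_i = a_i*p_{i-1} + p_{i-2}, q_i = a_i*q_{i-1} + q_{i-2} with p_{-2}=0, p_{-1}=1, q_{-2}=1, q_{-1}=0:
  i=0: a_0=7, p_0 = 7*1 + 0 = 7, q_0 = 7*0 + 1 = 1.
  i=1: a_1=4, p_1 = 4*7 + 1 = 29, q_1 = 4*1 + 0 = 4.
  i=2: a_2=2, p_2 = 2*29 + 7 = 65, q_2 = 2*4 + 1 = 9.
  i=3: a_3=5, p_3 = 5*65 + 29 = 354, q_3 = 5*9 + 4 = 49.
  i=4: a_4=4, p_4 = 4*354 + 65 = 1481, q_4 = 4*49 + 9 = 205.
  i=5: a_5=6, p_5 = 6*1481 + 354 = 9240, q_5 = 6*205 + 49 = 1279.

7/1, 29/4, 65/9, 354/49, 1481/205, 9240/1279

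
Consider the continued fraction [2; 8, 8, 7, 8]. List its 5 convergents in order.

Using the convergent recurrence p_i = a_i*p_{i-1} + p_{i-2}, q_i = a_i*q_{i-1} + q_{i-2} with p_{-2}=0, p_{-1}=1, q_{-2}=1, q_{-1}=0:
  i=0: a_0=2, p_0 = 2*1 + 0 = 2, q_0 = 2*0 + 1 = 1.
  i=1: a_1=8, p_1 = 8*2 + 1 = 17, q_1 = 8*1 + 0 = 8.
  i=2: a_2=8, p_2 = 8*17 + 2 = 138, q_2 = 8*8 + 1 = 65.
  i=3: a_3=7, p_3 = 7*138 + 17 = 983, q_3 = 7*65 + 8 = 463.
  i=4: a_4=8, p_4 = 8*983 + 138 = 8002, q_4 = 8*463 + 65 = 3769.

2/1, 17/8, 138/65, 983/463, 8002/3769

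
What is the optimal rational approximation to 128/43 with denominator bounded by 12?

Expand x = 128/43 as a continued fraction with the Euclidean algorithm:
  128 = 2*43 + 42, so a_0 = 2.
  43 = 1*42 + 1, so a_1 = 1.
  42 = 42*1 + 0, so a_2 = 42.
so x = [2; 1, 42].
Convergents (p_i = a_i*p_{i-1} + p_{i-2}, q_i = a_i*q_{i-1} + q_{i-2} with p_{-2}=0, p_{-1}=1, q_{-2}=1, q_{-1}=0), until the denominator exceeds 12:
  i=0: a_0=2, p_0 = 2*1 + 0 = 2, q_0 = 2*0 + 1 = 1.
  i=1: a_1=1, p_1 = 1*2 + 1 = 3, q_1 = 1*1 + 0 = 1.
  i=2: a_2=42, p_2 = 42*3 + 2 = 128, q_2 = 42*1 + 1 = 43.
q_2 = 43 > 12, so the last convergent with denominator <= 12 is p_1/q_1 = 3/1.
The closest fraction with denominator <= 12 is either p_1/q_1 or the intermediate fraction (k*p_1 + p_0)/(k*q_1 + q_0) with the largest k >= 1 whose denominator stays <= 12; these approach x as k grows, and every other convergent or intermediate fraction in range is farther away.
Largest k: floor((12 - q_0)/q_1) = floor((12 - 1)/1) = 11.
That gives (11*3 + 2)/(11*1 + 1) = 35/12.
Compare the errors: |x - 3/1| = |128*1 - 3*43|/(43*1) = 1/43, and |x - 35/12| = |128*12 - 35*43|/(43*12) = 31/516.
Cross-multiplying, 1*516 = 516 < 1333 = 31*43, so 1/43 is smaller: the convergent 3/1 is closer to x than 35/12.

3/1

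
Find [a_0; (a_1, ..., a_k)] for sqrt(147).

[12; (8, 24)]

Write x_i = (sqrt(147) + m_i)/d_i with (m_0, d_0) = (0, 1). a_0 = floor(sqrt(147)) = 12, since 12^2 = 144 <= 147 < 169 = 13^2.
Iterate m_{i+1} = d_i*a_i - m_i, d_{i+1} = (147 - m_{i+1}^2)/d_i, a_{i+1} = floor((a_0 + m_{i+1})/d_{i+1}):
  m_1 = 1*12 - 0 = 12, d_1 = (147 - 12^2)/1 = 3/1 = 3, a_1 = floor((12 + 12)/3) = 8.
  m_2 = 3*8 - 12 = 12, d_2 = (147 - 12^2)/3 = 3/3 = 1, a_2 = floor((12 + 12)/1) = 24.
  m_3 = 1*24 - 12 = 12, d_3 = (147 - 12^2)/1 = 3/1 = 3: (m_3, d_3) = (m_1, d_1) = (12, 3), so from here the quotients repeat a_1, a_2; the period length is 2.
Hence the expansion of sqrt(147) is a_0 = 12 followed by the repeating block 8, 24 (period 2).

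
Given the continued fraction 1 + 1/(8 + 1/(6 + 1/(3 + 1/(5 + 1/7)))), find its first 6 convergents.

Using the convergent recurrence p_i = a_i*p_{i-1} + p_{i-2}, q_i = a_i*q_{i-1} + q_{i-2} with p_{-2}=0, p_{-1}=1, q_{-2}=1, q_{-1}=0:
  i=0: a_0=1, p_0 = 1*1 + 0 = 1, q_0 = 1*0 + 1 = 1.
  i=1: a_1=8, p_1 = 8*1 + 1 = 9, q_1 = 8*1 + 0 = 8.
  i=2: a_2=6, p_2 = 6*9 + 1 = 55, q_2 = 6*8 + 1 = 49.
  i=3: a_3=3, p_3 = 3*55 + 9 = 174, q_3 = 3*49 + 8 = 155.
  i=4: a_4=5, p_4 = 5*174 + 55 = 925, q_4 = 5*155 + 49 = 824.
  i=5: a_5=7, p_5 = 7*925 + 174 = 6649, q_5 = 7*824 + 155 = 5923.

1/1, 9/8, 55/49, 174/155, 925/824, 6649/5923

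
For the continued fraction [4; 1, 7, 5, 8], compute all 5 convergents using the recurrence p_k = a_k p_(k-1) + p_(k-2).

Using the convergent recurrence p_i = a_i*p_{i-1} + p_{i-2}, q_i = a_i*q_{i-1} + q_{i-2} with p_{-2}=0, p_{-1}=1, q_{-2}=1, q_{-1}=0:
  i=0: a_0=4, p_0 = 4*1 + 0 = 4, q_0 = 4*0 + 1 = 1.
  i=1: a_1=1, p_1 = 1*4 + 1 = 5, q_1 = 1*1 + 0 = 1.
  i=2: a_2=7, p_2 = 7*5 + 4 = 39, q_2 = 7*1 + 1 = 8.
  i=3: a_3=5, p_3 = 5*39 + 5 = 200, q_3 = 5*8 + 1 = 41.
  i=4: a_4=8, p_4 = 8*200 + 39 = 1639, q_4 = 8*41 + 8 = 336.

4/1, 5/1, 39/8, 200/41, 1639/336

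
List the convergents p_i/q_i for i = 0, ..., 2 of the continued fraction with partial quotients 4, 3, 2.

Using the convergent recurrence p_i = a_i*p_{i-1} + p_{i-2}, q_i = a_i*q_{i-1} + q_{i-2} with p_{-2}=0, p_{-1}=1, q_{-2}=1, q_{-1}=0:
  i=0: a_0=4, p_0 = 4*1 + 0 = 4, q_0 = 4*0 + 1 = 1.
  i=1: a_1=3, p_1 = 3*4 + 1 = 13, q_1 = 3*1 + 0 = 3.
  i=2: a_2=2, p_2 = 2*13 + 4 = 30, q_2 = 2*3 + 1 = 7.

4/1, 13/3, 30/7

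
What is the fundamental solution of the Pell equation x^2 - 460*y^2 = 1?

First expand sqrt(460) as a continued fraction. With x_i = (sqrt(460) + m_i)/d_i and (m_0, d_0) = (0, 1): a_0 = floor(sqrt(460)) = 21, since 21^2 = 441 <= 460 < 484 = 22^2.
Iterate m_{i+1} = d_i*a_i - m_i, d_{i+1} = (460 - m_{i+1}^2)/d_i, a_{i+1} = floor((a_0 + m_{i+1})/d_{i+1}):
  m_1 = 1*21 - 0 = 21, d_1 = (460 - 21^2)/1 = 19/1 = 19, a_1 = floor((21 + 21)/19) = 2.
  m_2 = 19*2 - 21 = 17, d_2 = (460 - 17^2)/19 = 171/19 = 9, a_2 = floor((21 + 17)/9) = 4.
  m_3 = 9*4 - 17 = 19, d_3 = (460 - 19^2)/9 = 99/9 = 11, a_3 = floor((21 + 19)/11) = 3.
  m_4 = 11*3 - 19 = 14, d_4 = (460 - 14^2)/11 = 264/11 = 24, a_4 = floor((21 + 14)/24) = 1.
  m_5 = 24*1 - 14 = 10, d_5 = (460 - 10^2)/24 = 360/24 = 15, a_5 = floor((21 + 10)/15) = 2.
  m_6 = 15*2 - 10 = 20, d_6 = (460 - 20^2)/15 = 60/15 = 4, a_6 = floor((21 + 20)/4) = 10.
  m_7 = 4*10 - 20 = 20, d_7 = (460 - 20^2)/4 = 60/4 = 15, a_7 = floor((21 + 20)/15) = 2.
  m_8 = 15*2 - 20 = 10, d_8 = (460 - 10^2)/15 = 360/15 = 24, a_8 = floor((21 + 10)/24) = 1.
  m_9 = 24*1 - 10 = 14, d_9 = (460 - 14^2)/24 = 264/24 = 11, a_9 = floor((21 + 14)/11) = 3.
  m_10 = 11*3 - 14 = 19, d_10 = (460 - 19^2)/11 = 99/11 = 9, a_10 = floor((21 + 19)/9) = 4.
  m_11 = 9*4 - 19 = 17, d_11 = (460 - 17^2)/9 = 171/9 = 19, a_11 = floor((21 + 17)/19) = 2.
  m_12 = 19*2 - 17 = 21, d_12 = (460 - 21^2)/19 = 19/19 = 1, a_12 = floor((21 + 21)/1) = 42.
  m_13 = 1*42 - 21 = 21, d_13 = (460 - 21^2)/1 = 19/1 = 19: (m_13, d_13) = (m_1, d_1) = (21, 19), so from here the quotients repeat a_1, ..., a_12; the period length is 12.
So sqrt(460) = [21; (2, 4, 3, 1, 2, 10, 2, 1, 3, 4, 2, 42)] with period length k = 12.
k is even, so the fundamental solution of x^2 - 460y^2 = 1 is (p_{k-1}, q_{k-1}) = (p_11, q_11); compute convergents through index 11.
Convergents (p_i = a_i*p_{i-1} + p_{i-2}, q_i = a_i*q_{i-1} + q_{i-2} with p_{-2}=0, p_{-1}=1, q_{-2}=1, q_{-1}=0):
  i=0: a_0=21, p_0 = 21*1 + 0 = 21, q_0 = 21*0 + 1 = 1.
  i=1: a_1=2, p_1 = 2*21 + 1 = 43, q_1 = 2*1 + 0 = 2.
  i=2: a_2=4, p_2 = 4*43 + 21 = 193, q_2 = 4*2 + 1 = 9.
  i=3: a_3=3, p_3 = 3*193 + 43 = 622, q_3 = 3*9 + 2 = 29.
  i=4: a_4=1, p_4 = 1*622 + 193 = 815, q_4 = 1*29 + 9 = 38.
  i=5: a_5=2, p_5 = 2*815 + 622 = 2252, q_5 = 2*38 + 29 = 105.
  i=6: a_6=10, p_6 = 10*2252 + 815 = 23335, q_6 = 10*105 + 38 = 1088.
  i=7: a_7=2, p_7 = 2*23335 + 2252 = 48922, q_7 = 2*1088 + 105 = 2281.
  i=8: a_8=1, p_8 = 1*48922 + 23335 = 72257, q_8 = 1*2281 + 1088 = 3369.
  i=9: a_9=3, p_9 = 3*72257 + 48922 = 265693, q_9 = 3*3369 + 2281 = 12388.
  i=10: a_10=4, p_10 = 4*265693 + 72257 = 1135029, q_10 = 4*12388 + 3369 = 52921.
  i=11: a_11=2, p_11 = 2*1135029 + 265693 = 2535751, q_11 = 2*52921 + 12388 = 118230.
Check: 2535751^2 - 460*118230^2 = 6430033134001 - 6430033134000 = 1, so (x, y) = (2535751, 118230) solves the equation, and by the theorem it is the least positive solution.

(x, y) = (2535751, 118230)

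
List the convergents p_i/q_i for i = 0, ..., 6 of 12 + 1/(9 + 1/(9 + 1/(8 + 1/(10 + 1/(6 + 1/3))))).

12/1, 109/9, 993/82, 8053/665, 81523/6732, 497191/41057, 1573096/129903

Using the convergent recurrence p_i = a_i*p_{i-1} + p_{i-2}, q_i = a_i*q_{i-1} + q_{i-2} with p_{-2}=0, p_{-1}=1, q_{-2}=1, q_{-1}=0:
  i=0: a_0=12, p_0 = 12*1 + 0 = 12, q_0 = 12*0 + 1 = 1.
  i=1: a_1=9, p_1 = 9*12 + 1 = 109, q_1 = 9*1 + 0 = 9.
  i=2: a_2=9, p_2 = 9*109 + 12 = 993, q_2 = 9*9 + 1 = 82.
  i=3: a_3=8, p_3 = 8*993 + 109 = 8053, q_3 = 8*82 + 9 = 665.
  i=4: a_4=10, p_4 = 10*8053 + 993 = 81523, q_4 = 10*665 + 82 = 6732.
  i=5: a_5=6, p_5 = 6*81523 + 8053 = 497191, q_5 = 6*6732 + 665 = 41057.
  i=6: a_6=3, p_6 = 3*497191 + 81523 = 1573096, q_6 = 3*41057 + 6732 = 129903.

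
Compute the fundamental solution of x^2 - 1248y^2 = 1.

(x, y) = (5617, 159)

First expand sqrt(1248) as a continued fraction. With x_i = (sqrt(1248) + m_i)/d_i and (m_0, d_0) = (0, 1): a_0 = floor(sqrt(1248)) = 35, since 35^2 = 1225 <= 1248 < 1296 = 36^2.
Iterate m_{i+1} = d_i*a_i - m_i, d_{i+1} = (1248 - m_{i+1}^2)/d_i, a_{i+1} = floor((a_0 + m_{i+1})/d_{i+1}):
  m_1 = 1*35 - 0 = 35, d_1 = (1248 - 35^2)/1 = 23/1 = 23, a_1 = floor((35 + 35)/23) = 3.
  m_2 = 23*3 - 35 = 34, d_2 = (1248 - 34^2)/23 = 92/23 = 4, a_2 = floor((35 + 34)/4) = 17.
  m_3 = 4*17 - 34 = 34, d_3 = (1248 - 34^2)/4 = 92/4 = 23, a_3 = floor((35 + 34)/23) = 3.
  m_4 = 23*3 - 34 = 35, d_4 = (1248 - 35^2)/23 = 23/23 = 1, a_4 = floor((35 + 35)/1) = 70.
  m_5 = 1*70 - 35 = 35, d_5 = (1248 - 35^2)/1 = 23/1 = 23: (m_5, d_5) = (m_1, d_1) = (35, 23), so from here the quotients repeat a_1, ..., a_4; the period length is 4.
So sqrt(1248) = [35; (3, 17, 3, 70)] with period length k = 4.
k is even, so the fundamental solution of x^2 - 1248y^2 = 1 is (p_{k-1}, q_{k-1}) = (p_3, q_3); compute convergents through index 3.
Convergents (p_i = a_i*p_{i-1} + p_{i-2}, q_i = a_i*q_{i-1} + q_{i-2} with p_{-2}=0, p_{-1}=1, q_{-2}=1, q_{-1}=0):
  i=0: a_0=35, p_0 = 35*1 + 0 = 35, q_0 = 35*0 + 1 = 1.
  i=1: a_1=3, p_1 = 3*35 + 1 = 106, q_1 = 3*1 + 0 = 3.
  i=2: a_2=17, p_2 = 17*106 + 35 = 1837, q_2 = 17*3 + 1 = 52.
  i=3: a_3=3, p_3 = 3*1837 + 106 = 5617, q_3 = 3*52 + 3 = 159.
Check: 5617^2 - 1248*159^2 = 31550689 - 31550688 = 1, so (x, y) = (5617, 159) solves the equation, and by the theorem it is the least positive solution.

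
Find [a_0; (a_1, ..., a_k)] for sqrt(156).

Write x_i = (sqrt(156) + m_i)/d_i with (m_0, d_0) = (0, 1). a_0 = floor(sqrt(156)) = 12, since 12^2 = 144 <= 156 < 169 = 13^2.
Iterate m_{i+1} = d_i*a_i - m_i, d_{i+1} = (156 - m_{i+1}^2)/d_i, a_{i+1} = floor((a_0 + m_{i+1})/d_{i+1}):
  m_1 = 1*12 - 0 = 12, d_1 = (156 - 12^2)/1 = 12/1 = 12, a_1 = floor((12 + 12)/12) = 2.
  m_2 = 12*2 - 12 = 12, d_2 = (156 - 12^2)/12 = 12/12 = 1, a_2 = floor((12 + 12)/1) = 24.
  m_3 = 1*24 - 12 = 12, d_3 = (156 - 12^2)/1 = 12/1 = 12: (m_3, d_3) = (m_1, d_1) = (12, 12), so from here the quotients repeat a_1, a_2; the period length is 2.
Hence the expansion of sqrt(156) is a_0 = 12 followed by the repeating block 2, 24 (period 2).

[12; (2, 24)]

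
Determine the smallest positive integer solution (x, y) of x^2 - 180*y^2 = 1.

(x, y) = (161, 12)

First expand sqrt(180) as a continued fraction. With x_i = (sqrt(180) + m_i)/d_i and (m_0, d_0) = (0, 1): a_0 = floor(sqrt(180)) = 13, since 13^2 = 169 <= 180 < 196 = 14^2.
Iterate m_{i+1} = d_i*a_i - m_i, d_{i+1} = (180 - m_{i+1}^2)/d_i, a_{i+1} = floor((a_0 + m_{i+1})/d_{i+1}):
  m_1 = 1*13 - 0 = 13, d_1 = (180 - 13^2)/1 = 11/1 = 11, a_1 = floor((13 + 13)/11) = 2.
  m_2 = 11*2 - 13 = 9, d_2 = (180 - 9^2)/11 = 99/11 = 9, a_2 = floor((13 + 9)/9) = 2.
  m_3 = 9*2 - 9 = 9, d_3 = (180 - 9^2)/9 = 99/9 = 11, a_3 = floor((13 + 9)/11) = 2.
  m_4 = 11*2 - 9 = 13, d_4 = (180 - 13^2)/11 = 11/11 = 1, a_4 = floor((13 + 13)/1) = 26.
  m_5 = 1*26 - 13 = 13, d_5 = (180 - 13^2)/1 = 11/1 = 11: (m_5, d_5) = (m_1, d_1) = (13, 11), so from here the quotients repeat a_1, ..., a_4; the period length is 4.
So sqrt(180) = [13; (2, 2, 2, 26)] with period length k = 4.
k is even, so the fundamental solution of x^2 - 180y^2 = 1 is (p_{k-1}, q_{k-1}) = (p_3, q_3); compute convergents through index 3.
Convergents (p_i = a_i*p_{i-1} + p_{i-2}, q_i = a_i*q_{i-1} + q_{i-2} with p_{-2}=0, p_{-1}=1, q_{-2}=1, q_{-1}=0):
  i=0: a_0=13, p_0 = 13*1 + 0 = 13, q_0 = 13*0 + 1 = 1.
  i=1: a_1=2, p_1 = 2*13 + 1 = 27, q_1 = 2*1 + 0 = 2.
  i=2: a_2=2, p_2 = 2*27 + 13 = 67, q_2 = 2*2 + 1 = 5.
  i=3: a_3=2, p_3 = 2*67 + 27 = 161, q_3 = 2*5 + 2 = 12.
Check: 161^2 - 180*12^2 = 25921 - 25920 = 1, so (x, y) = (161, 12) solves the equation, and by the theorem it is the least positive solution.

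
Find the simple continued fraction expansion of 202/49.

Run the Euclidean algorithm on 202 and 49; the successive quotients are the partial quotients a_0, a_1, ... (each step inverts the fractional part left over by the previous one):
  202 = 4*49 + 6, so a_0 = 4.
  49 = 8*6 + 1, so a_1 = 8.
  6 = 6*1 + 0, so a_2 = 6.
The remainder reaches 0 after 3 divisions, so the expansion has 3 partial quotients, read off in order.

[4; 8, 6]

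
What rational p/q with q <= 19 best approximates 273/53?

67/13

Expand x = 273/53 as a continued fraction with the Euclidean algorithm:
  273 = 5*53 + 8, so a_0 = 5.
  53 = 6*8 + 5, so a_1 = 6.
  8 = 1*5 + 3, so a_2 = 1.
  5 = 1*3 + 2, so a_3 = 1.
  3 = 1*2 + 1, so a_4 = 1.
  2 = 2*1 + 0, so a_5 = 2.
so x = [5; 6, 1, 1, 1, 2].
Convergents (p_i = a_i*p_{i-1} + p_{i-2}, q_i = a_i*q_{i-1} + q_{i-2} with p_{-2}=0, p_{-1}=1, q_{-2}=1, q_{-1}=0), until the denominator exceeds 19:
  i=0: a_0=5, p_0 = 5*1 + 0 = 5, q_0 = 5*0 + 1 = 1.
  i=1: a_1=6, p_1 = 6*5 + 1 = 31, q_1 = 6*1 + 0 = 6.
  i=2: a_2=1, p_2 = 1*31 + 5 = 36, q_2 = 1*6 + 1 = 7.
  i=3: a_3=1, p_3 = 1*36 + 31 = 67, q_3 = 1*7 + 6 = 13.
  i=4: a_4=1, p_4 = 1*67 + 36 = 103, q_4 = 1*13 + 7 = 20.
q_4 = 20 > 19, so the last convergent with denominator <= 19 is p_3/q_3 = 67/13.
The closest fraction with denominator <= 19 is either p_3/q_3 or the intermediate fraction (k*p_3 + p_2)/(k*q_3 + q_2) with the largest k >= 1 whose denominator stays <= 19; these approach x as k grows, and every other convergent or intermediate fraction in range is farther away.
Largest k: floor((19 - q_2)/q_3) = floor((19 - 7)/13) = 0.
Since k = 0, no intermediate fraction beyond p_3/q_3 has denominator <= 19, so the convergent 67/13 is the closest (its error is |273*13 - 67*53|/(53*13) = 2/689).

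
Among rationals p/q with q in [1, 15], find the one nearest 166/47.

53/15

Expand x = 166/47 as a continued fraction with the Euclidean algorithm:
  166 = 3*47 + 25, so a_0 = 3.
  47 = 1*25 + 22, so a_1 = 1.
  25 = 1*22 + 3, so a_2 = 1.
  22 = 7*3 + 1, so a_3 = 7.
  3 = 3*1 + 0, so a_4 = 3.
so x = [3; 1, 1, 7, 3].
Convergents (p_i = a_i*p_{i-1} + p_{i-2}, q_i = a_i*q_{i-1} + q_{i-2} with p_{-2}=0, p_{-1}=1, q_{-2}=1, q_{-1}=0), until the denominator exceeds 15:
  i=0: a_0=3, p_0 = 3*1 + 0 = 3, q_0 = 3*0 + 1 = 1.
  i=1: a_1=1, p_1 = 1*3 + 1 = 4, q_1 = 1*1 + 0 = 1.
  i=2: a_2=1, p_2 = 1*4 + 3 = 7, q_2 = 1*1 + 1 = 2.
  i=3: a_3=7, p_3 = 7*7 + 4 = 53, q_3 = 7*2 + 1 = 15.
  i=4: a_4=3, p_4 = 3*53 + 7 = 166, q_4 = 3*15 + 2 = 47.
q_4 = 47 > 15, so the last convergent with denominator <= 15 is p_3/q_3 = 53/15.
The closest fraction with denominator <= 15 is either p_3/q_3 or the intermediate fraction (k*p_3 + p_2)/(k*q_3 + q_2) with the largest k >= 1 whose denominator stays <= 15; these approach x as k grows, and every other convergent or intermediate fraction in range is farther away.
Largest k: floor((15 - q_2)/q_3) = floor((15 - 2)/15) = 0.
Since k = 0, no intermediate fraction beyond p_3/q_3 has denominator <= 15, so the convergent 53/15 is the closest (its error is |166*15 - 53*47|/(47*15) = 1/705).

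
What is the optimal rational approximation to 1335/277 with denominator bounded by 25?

53/11

Expand x = 1335/277 as a continued fraction with the Euclidean algorithm:
  1335 = 4*277 + 227, so a_0 = 4.
  277 = 1*227 + 50, so a_1 = 1.
  227 = 4*50 + 27, so a_2 = 4.
  50 = 1*27 + 23, so a_3 = 1.
  27 = 1*23 + 4, so a_4 = 1.
  23 = 5*4 + 3, so a_5 = 5.
  4 = 1*3 + 1, so a_6 = 1.
  3 = 3*1 + 0, so a_7 = 3.
so x = [4; 1, 4, 1, 1, 5, 1, 3].
Convergents (p_i = a_i*p_{i-1} + p_{i-2}, q_i = a_i*q_{i-1} + q_{i-2} with p_{-2}=0, p_{-1}=1, q_{-2}=1, q_{-1}=0), until the denominator exceeds 25:
  i=0: a_0=4, p_0 = 4*1 + 0 = 4, q_0 = 4*0 + 1 = 1.
  i=1: a_1=1, p_1 = 1*4 + 1 = 5, q_1 = 1*1 + 0 = 1.
  i=2: a_2=4, p_2 = 4*5 + 4 = 24, q_2 = 4*1 + 1 = 5.
  i=3: a_3=1, p_3 = 1*24 + 5 = 29, q_3 = 1*5 + 1 = 6.
  i=4: a_4=1, p_4 = 1*29 + 24 = 53, q_4 = 1*6 + 5 = 11.
  i=5: a_5=5, p_5 = 5*53 + 29 = 294, q_5 = 5*11 + 6 = 61.
q_5 = 61 > 25, so the last convergent with denominator <= 25 is p_4/q_4 = 53/11.
The closest fraction with denominator <= 25 is either p_4/q_4 or the intermediate fraction (k*p_4 + p_3)/(k*q_4 + q_3) with the largest k >= 1 whose denominator stays <= 25; these approach x as k grows, and every other convergent or intermediate fraction in range is farther away.
Largest k: floor((25 - q_3)/q_4) = floor((25 - 6)/11) = 1.
That gives (1*53 + 29)/(1*11 + 6) = 82/17.
Compare the errors: |x - 53/11| = |1335*11 - 53*277|/(277*11) = 4/3047, and |x - 82/17| = |1335*17 - 82*277|/(277*17) = 19/4709.
Cross-multiplying, 4*4709 = 18836 < 57893 = 19*3047, so 4/3047 is smaller: the convergent 53/11 is closer to x than 82/17.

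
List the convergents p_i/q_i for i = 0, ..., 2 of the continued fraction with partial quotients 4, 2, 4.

4/1, 9/2, 40/9

Using the convergent recurrence p_i = a_i*p_{i-1} + p_{i-2}, q_i = a_i*q_{i-1} + q_{i-2} with p_{-2}=0, p_{-1}=1, q_{-2}=1, q_{-1}=0:
  i=0: a_0=4, p_0 = 4*1 + 0 = 4, q_0 = 4*0 + 1 = 1.
  i=1: a_1=2, p_1 = 2*4 + 1 = 9, q_1 = 2*1 + 0 = 2.
  i=2: a_2=4, p_2 = 4*9 + 4 = 40, q_2 = 4*2 + 1 = 9.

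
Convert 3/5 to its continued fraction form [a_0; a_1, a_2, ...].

[0; 1, 1, 2]

Run the Euclidean algorithm on 3 and 5; the successive quotients are the partial quotients a_0, a_1, ... (each step inverts the fractional part left over by the previous one):
  3 = 0*5 + 3, so a_0 = 0.
  5 = 1*3 + 2, so a_1 = 1.
  3 = 1*2 + 1, so a_2 = 1.
  2 = 2*1 + 0, so a_3 = 2.
The remainder reaches 0 after 4 divisions, so the expansion has 4 partial quotients, read off in order.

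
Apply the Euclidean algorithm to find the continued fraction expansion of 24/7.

[3; 2, 3]

Run the Euclidean algorithm on 24 and 7; the successive quotients are the partial quotients a_0, a_1, ... (each step inverts the fractional part left over by the previous one):
  24 = 3*7 + 3, so a_0 = 3.
  7 = 2*3 + 1, so a_1 = 2.
  3 = 3*1 + 0, so a_2 = 3.
The remainder reaches 0 after 3 divisions, so the expansion has 3 partial quotients, read off in order.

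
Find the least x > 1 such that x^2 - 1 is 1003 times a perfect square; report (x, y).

First expand sqrt(1003) as a continued fraction. With x_i = (sqrt(1003) + m_i)/d_i and (m_0, d_0) = (0, 1): a_0 = floor(sqrt(1003)) = 31, since 31^2 = 961 <= 1003 < 1024 = 32^2.
Iterate m_{i+1} = d_i*a_i - m_i, d_{i+1} = (1003 - m_{i+1}^2)/d_i, a_{i+1} = floor((a_0 + m_{i+1})/d_{i+1}):
  m_1 = 1*31 - 0 = 31, d_1 = (1003 - 31^2)/1 = 42/1 = 42, a_1 = floor((31 + 31)/42) = 1.
  m_2 = 42*1 - 31 = 11, d_2 = (1003 - 11^2)/42 = 882/42 = 21, a_2 = floor((31 + 11)/21) = 2.
  m_3 = 21*2 - 11 = 31, d_3 = (1003 - 31^2)/21 = 42/21 = 2, a_3 = floor((31 + 31)/2) = 31.
  m_4 = 2*31 - 31 = 31, d_4 = (1003 - 31^2)/2 = 42/2 = 21, a_4 = floor((31 + 31)/21) = 2.
  m_5 = 21*2 - 31 = 11, d_5 = (1003 - 11^2)/21 = 882/21 = 42, a_5 = floor((31 + 11)/42) = 1.
  m_6 = 42*1 - 11 = 31, d_6 = (1003 - 31^2)/42 = 42/42 = 1, a_6 = floor((31 + 31)/1) = 62.
  m_7 = 1*62 - 31 = 31, d_7 = (1003 - 31^2)/1 = 42/1 = 42: (m_7, d_7) = (m_1, d_1) = (31, 42), so from here the quotients repeat a_1, ..., a_6; the period length is 6.
So sqrt(1003) = [31; (1, 2, 31, 2, 1, 62)] with period length k = 6.
k is even, so the fundamental solution of x^2 - 1003y^2 = 1 is (p_{k-1}, q_{k-1}) = (p_5, q_5); compute convergents through index 5.
Convergents (p_i = a_i*p_{i-1} + p_{i-2}, q_i = a_i*q_{i-1} + q_{i-2} with p_{-2}=0, p_{-1}=1, q_{-2}=1, q_{-1}=0):
  i=0: a_0=31, p_0 = 31*1 + 0 = 31, q_0 = 31*0 + 1 = 1.
  i=1: a_1=1, p_1 = 1*31 + 1 = 32, q_1 = 1*1 + 0 = 1.
  i=2: a_2=2, p_2 = 2*32 + 31 = 95, q_2 = 2*1 + 1 = 3.
  i=3: a_3=31, p_3 = 31*95 + 32 = 2977, q_3 = 31*3 + 1 = 94.
  i=4: a_4=2, p_4 = 2*2977 + 95 = 6049, q_4 = 2*94 + 3 = 191.
  i=5: a_5=1, p_5 = 1*6049 + 2977 = 9026, q_5 = 1*191 + 94 = 285.
Check: 9026^2 - 1003*285^2 = 81468676 - 81468675 = 1, so (x, y) = (9026, 285) solves the equation, and by the theorem it is the least positive solution.

(x, y) = (9026, 285)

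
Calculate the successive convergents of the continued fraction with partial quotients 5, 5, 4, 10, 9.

Using the convergent recurrence p_i = a_i*p_{i-1} + p_{i-2}, q_i = a_i*q_{i-1} + q_{i-2} with p_{-2}=0, p_{-1}=1, q_{-2}=1, q_{-1}=0:
  i=0: a_0=5, p_0 = 5*1 + 0 = 5, q_0 = 5*0 + 1 = 1.
  i=1: a_1=5, p_1 = 5*5 + 1 = 26, q_1 = 5*1 + 0 = 5.
  i=2: a_2=4, p_2 = 4*26 + 5 = 109, q_2 = 4*5 + 1 = 21.
  i=3: a_3=10, p_3 = 10*109 + 26 = 1116, q_3 = 10*21 + 5 = 215.
  i=4: a_4=9, p_4 = 9*1116 + 109 = 10153, q_4 = 9*215 + 21 = 1956.

5/1, 26/5, 109/21, 1116/215, 10153/1956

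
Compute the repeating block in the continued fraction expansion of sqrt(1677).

Write x_i = (sqrt(1677) + m_i)/d_i with (m_0, d_0) = (0, 1). a_0 = floor(sqrt(1677)) = 40, since 40^2 = 1600 <= 1677 < 1681 = 41^2.
Iterate m_{i+1} = d_i*a_i - m_i, d_{i+1} = (1677 - m_{i+1}^2)/d_i, a_{i+1} = floor((a_0 + m_{i+1})/d_{i+1}):
  m_1 = 1*40 - 0 = 40, d_1 = (1677 - 40^2)/1 = 77/1 = 77, a_1 = floor((40 + 40)/77) = 1.
  m_2 = 77*1 - 40 = 37, d_2 = (1677 - 37^2)/77 = 308/77 = 4, a_2 = floor((40 + 37)/4) = 19.
  m_3 = 4*19 - 37 = 39, d_3 = (1677 - 39^2)/4 = 156/4 = 39, a_3 = floor((40 + 39)/39) = 2.
  m_4 = 39*2 - 39 = 39, d_4 = (1677 - 39^2)/39 = 156/39 = 4, a_4 = floor((40 + 39)/4) = 19.
  m_5 = 4*19 - 39 = 37, d_5 = (1677 - 37^2)/4 = 308/4 = 77, a_5 = floor((40 + 37)/77) = 1.
  m_6 = 77*1 - 37 = 40, d_6 = (1677 - 40^2)/77 = 77/77 = 1, a_6 = floor((40 + 40)/1) = 80.
  m_7 = 1*80 - 40 = 40, d_7 = (1677 - 40^2)/1 = 77/1 = 77: (m_7, d_7) = (m_1, d_1) = (40, 77), so from here the quotients repeat a_1, ..., a_6; the period length is 6.
Hence the expansion of sqrt(1677) is a_0 = 40 followed by the repeating block 1, 19, 2, 19, 1, 80 (period 6).

[40; (1, 19, 2, 19, 1, 80)]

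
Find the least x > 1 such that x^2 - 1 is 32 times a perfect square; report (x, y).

First expand sqrt(32) as a continued fraction. With x_i = (sqrt(32) + m_i)/d_i and (m_0, d_0) = (0, 1): a_0 = floor(sqrt(32)) = 5, since 5^2 = 25 <= 32 < 36 = 6^2.
Iterate m_{i+1} = d_i*a_i - m_i, d_{i+1} = (32 - m_{i+1}^2)/d_i, a_{i+1} = floor((a_0 + m_{i+1})/d_{i+1}):
  m_1 = 1*5 - 0 = 5, d_1 = (32 - 5^2)/1 = 7/1 = 7, a_1 = floor((5 + 5)/7) = 1.
  m_2 = 7*1 - 5 = 2, d_2 = (32 - 2^2)/7 = 28/7 = 4, a_2 = floor((5 + 2)/4) = 1.
  m_3 = 4*1 - 2 = 2, d_3 = (32 - 2^2)/4 = 28/4 = 7, a_3 = floor((5 + 2)/7) = 1.
  m_4 = 7*1 - 2 = 5, d_4 = (32 - 5^2)/7 = 7/7 = 1, a_4 = floor((5 + 5)/1) = 10.
  m_5 = 1*10 - 5 = 5, d_5 = (32 - 5^2)/1 = 7/1 = 7: (m_5, d_5) = (m_1, d_1) = (5, 7), so from here the quotients repeat a_1, ..., a_4; the period length is 4.
So sqrt(32) = [5; (1, 1, 1, 10)] with period length k = 4.
k is even, so the fundamental solution of x^2 - 32y^2 = 1 is (p_{k-1}, q_{k-1}) = (p_3, q_3); compute convergents through index 3.
Convergents (p_i = a_i*p_{i-1} + p_{i-2}, q_i = a_i*q_{i-1} + q_{i-2} with p_{-2}=0, p_{-1}=1, q_{-2}=1, q_{-1}=0):
  i=0: a_0=5, p_0 = 5*1 + 0 = 5, q_0 = 5*0 + 1 = 1.
  i=1: a_1=1, p_1 = 1*5 + 1 = 6, q_1 = 1*1 + 0 = 1.
  i=2: a_2=1, p_2 = 1*6 + 5 = 11, q_2 = 1*1 + 1 = 2.
  i=3: a_3=1, p_3 = 1*11 + 6 = 17, q_3 = 1*2 + 1 = 3.
Check: 17^2 - 32*3^2 = 289 - 288 = 1, so (x, y) = (17, 3) solves the equation, and by the theorem it is the least positive solution.

(x, y) = (17, 3)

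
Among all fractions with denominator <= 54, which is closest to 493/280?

Expand x = 493/280 as a continued fraction with the Euclidean algorithm:
  493 = 1*280 + 213, so a_0 = 1.
  280 = 1*213 + 67, so a_1 = 1.
  213 = 3*67 + 12, so a_2 = 3.
  67 = 5*12 + 7, so a_3 = 5.
  12 = 1*7 + 5, so a_4 = 1.
  7 = 1*5 + 2, so a_5 = 1.
  5 = 2*2 + 1, so a_6 = 2.
  2 = 2*1 + 0, so a_7 = 2.
so x = [1; 1, 3, 5, 1, 1, 2, 2].
Convergents (p_i = a_i*p_{i-1} + p_{i-2}, q_i = a_i*q_{i-1} + q_{i-2} with p_{-2}=0, p_{-1}=1, q_{-2}=1, q_{-1}=0), until the denominator exceeds 54:
  i=0: a_0=1, p_0 = 1*1 + 0 = 1, q_0 = 1*0 + 1 = 1.
  i=1: a_1=1, p_1 = 1*1 + 1 = 2, q_1 = 1*1 + 0 = 1.
  i=2: a_2=3, p_2 = 3*2 + 1 = 7, q_2 = 3*1 + 1 = 4.
  i=3: a_3=5, p_3 = 5*7 + 2 = 37, q_3 = 5*4 + 1 = 21.
  i=4: a_4=1, p_4 = 1*37 + 7 = 44, q_4 = 1*21 + 4 = 25.
  i=5: a_5=1, p_5 = 1*44 + 37 = 81, q_5 = 1*25 + 21 = 46.
  i=6: a_6=2, p_6 = 2*81 + 44 = 206, q_6 = 2*46 + 25 = 117.
q_6 = 117 > 54, so the last convergent with denominator <= 54 is p_5/q_5 = 81/46.
The closest fraction with denominator <= 54 is either p_5/q_5 or the intermediate fraction (k*p_5 + p_4)/(k*q_5 + q_4) with the largest k >= 1 whose denominator stays <= 54; these approach x as k grows, and every other convergent or intermediate fraction in range is farther away.
Largest k: floor((54 - q_4)/q_5) = floor((54 - 25)/46) = 0.
Since k = 0, no intermediate fraction beyond p_5/q_5 has denominator <= 54, so the convergent 81/46 is the closest (its error is |493*46 - 81*280|/(280*46) = 2/12880).

81/46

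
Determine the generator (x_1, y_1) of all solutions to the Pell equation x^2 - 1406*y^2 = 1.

First expand sqrt(1406) as a continued fraction. With x_i = (sqrt(1406) + m_i)/d_i and (m_0, d_0) = (0, 1): a_0 = floor(sqrt(1406)) = 37, since 37^2 = 1369 <= 1406 < 1444 = 38^2.
Iterate m_{i+1} = d_i*a_i - m_i, d_{i+1} = (1406 - m_{i+1}^2)/d_i, a_{i+1} = floor((a_0 + m_{i+1})/d_{i+1}):
  m_1 = 1*37 - 0 = 37, d_1 = (1406 - 37^2)/1 = 37/1 = 37, a_1 = floor((37 + 37)/37) = 2.
  m_2 = 37*2 - 37 = 37, d_2 = (1406 - 37^2)/37 = 37/37 = 1, a_2 = floor((37 + 37)/1) = 74.
  m_3 = 1*74 - 37 = 37, d_3 = (1406 - 37^2)/1 = 37/1 = 37: (m_3, d_3) = (m_1, d_1) = (37, 37), so from here the quotients repeat a_1, a_2; the period length is 2.
So sqrt(1406) = [37; (2, 74)] with period length k = 2.
k is even, so the fundamental solution of x^2 - 1406y^2 = 1 is (p_{k-1}, q_{k-1}) = (p_1, q_1); compute convergents through index 1.
Convergents (p_i = a_i*p_{i-1} + p_{i-2}, q_i = a_i*q_{i-1} + q_{i-2} with p_{-2}=0, p_{-1}=1, q_{-2}=1, q_{-1}=0):
  i=0: a_0=37, p_0 = 37*1 + 0 = 37, q_0 = 37*0 + 1 = 1.
  i=1: a_1=2, p_1 = 2*37 + 1 = 75, q_1 = 2*1 + 0 = 2.
Check: 75^2 - 1406*2^2 = 5625 - 5624 = 1, so (x, y) = (75, 2) solves the equation, and by the theorem it is the least positive solution.

(x, y) = (75, 2)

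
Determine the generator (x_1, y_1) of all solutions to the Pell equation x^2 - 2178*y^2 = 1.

(x, y) = (19601, 420)

First expand sqrt(2178) as a continued fraction. With x_i = (sqrt(2178) + m_i)/d_i and (m_0, d_0) = (0, 1): a_0 = floor(sqrt(2178)) = 46, since 46^2 = 2116 <= 2178 < 2209 = 47^2.
Iterate m_{i+1} = d_i*a_i - m_i, d_{i+1} = (2178 - m_{i+1}^2)/d_i, a_{i+1} = floor((a_0 + m_{i+1})/d_{i+1}):
  m_1 = 1*46 - 0 = 46, d_1 = (2178 - 46^2)/1 = 62/1 = 62, a_1 = floor((46 + 46)/62) = 1.
  m_2 = 62*1 - 46 = 16, d_2 = (2178 - 16^2)/62 = 1922/62 = 31, a_2 = floor((46 + 16)/31) = 2.
  m_3 = 31*2 - 16 = 46, d_3 = (2178 - 46^2)/31 = 62/31 = 2, a_3 = floor((46 + 46)/2) = 46.
  m_4 = 2*46 - 46 = 46, d_4 = (2178 - 46^2)/2 = 62/2 = 31, a_4 = floor((46 + 46)/31) = 2.
  m_5 = 31*2 - 46 = 16, d_5 = (2178 - 16^2)/31 = 1922/31 = 62, a_5 = floor((46 + 16)/62) = 1.
  m_6 = 62*1 - 16 = 46, d_6 = (2178 - 46^2)/62 = 62/62 = 1, a_6 = floor((46 + 46)/1) = 92.
  m_7 = 1*92 - 46 = 46, d_7 = (2178 - 46^2)/1 = 62/1 = 62: (m_7, d_7) = (m_1, d_1) = (46, 62), so from here the quotients repeat a_1, ..., a_6; the period length is 6.
So sqrt(2178) = [46; (1, 2, 46, 2, 1, 92)] with period length k = 6.
k is even, so the fundamental solution of x^2 - 2178y^2 = 1 is (p_{k-1}, q_{k-1}) = (p_5, q_5); compute convergents through index 5.
Convergents (p_i = a_i*p_{i-1} + p_{i-2}, q_i = a_i*q_{i-1} + q_{i-2} with p_{-2}=0, p_{-1}=1, q_{-2}=1, q_{-1}=0):
  i=0: a_0=46, p_0 = 46*1 + 0 = 46, q_0 = 46*0 + 1 = 1.
  i=1: a_1=1, p_1 = 1*46 + 1 = 47, q_1 = 1*1 + 0 = 1.
  i=2: a_2=2, p_2 = 2*47 + 46 = 140, q_2 = 2*1 + 1 = 3.
  i=3: a_3=46, p_3 = 46*140 + 47 = 6487, q_3 = 46*3 + 1 = 139.
  i=4: a_4=2, p_4 = 2*6487 + 140 = 13114, q_4 = 2*139 + 3 = 281.
  i=5: a_5=1, p_5 = 1*13114 + 6487 = 19601, q_5 = 1*281 + 139 = 420.
Check: 19601^2 - 2178*420^2 = 384199201 - 384199200 = 1, so (x, y) = (19601, 420) solves the equation, and by the theorem it is the least positive solution.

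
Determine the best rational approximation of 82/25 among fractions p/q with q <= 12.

Expand x = 82/25 as a continued fraction with the Euclidean algorithm:
  82 = 3*25 + 7, so a_0 = 3.
  25 = 3*7 + 4, so a_1 = 3.
  7 = 1*4 + 3, so a_2 = 1.
  4 = 1*3 + 1, so a_3 = 1.
  3 = 3*1 + 0, so a_4 = 3.
so x = [3; 3, 1, 1, 3].
Convergents (p_i = a_i*p_{i-1} + p_{i-2}, q_i = a_i*q_{i-1} + q_{i-2} with p_{-2}=0, p_{-1}=1, q_{-2}=1, q_{-1}=0), until the denominator exceeds 12:
  i=0: a_0=3, p_0 = 3*1 + 0 = 3, q_0 = 3*0 + 1 = 1.
  i=1: a_1=3, p_1 = 3*3 + 1 = 10, q_1 = 3*1 + 0 = 3.
  i=2: a_2=1, p_2 = 1*10 + 3 = 13, q_2 = 1*3 + 1 = 4.
  i=3: a_3=1, p_3 = 1*13 + 10 = 23, q_3 = 1*4 + 3 = 7.
  i=4: a_4=3, p_4 = 3*23 + 13 = 82, q_4 = 3*7 + 4 = 25.
q_4 = 25 > 12, so the last convergent with denominator <= 12 is p_3/q_3 = 23/7.
The closest fraction with denominator <= 12 is either p_3/q_3 or the intermediate fraction (k*p_3 + p_2)/(k*q_3 + q_2) with the largest k >= 1 whose denominator stays <= 12; these approach x as k grows, and every other convergent or intermediate fraction in range is farther away.
Largest k: floor((12 - q_2)/q_3) = floor((12 - 4)/7) = 1.
That gives (1*23 + 13)/(1*7 + 4) = 36/11.
Compare the errors: |x - 23/7| = |82*7 - 23*25|/(25*7) = 1/175, and |x - 36/11| = |82*11 - 36*25|/(25*11) = 2/275.
Cross-multiplying, 1*275 = 275 < 350 = 2*175, so 1/175 is smaller: the convergent 23/7 is closer to x than 36/11.

23/7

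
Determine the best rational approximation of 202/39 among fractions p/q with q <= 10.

Expand x = 202/39 as a continued fraction with the Euclidean algorithm:
  202 = 5*39 + 7, so a_0 = 5.
  39 = 5*7 + 4, so a_1 = 5.
  7 = 1*4 + 3, so a_2 = 1.
  4 = 1*3 + 1, so a_3 = 1.
  3 = 3*1 + 0, so a_4 = 3.
so x = [5; 5, 1, 1, 3].
Convergents (p_i = a_i*p_{i-1} + p_{i-2}, q_i = a_i*q_{i-1} + q_{i-2} with p_{-2}=0, p_{-1}=1, q_{-2}=1, q_{-1}=0), until the denominator exceeds 10:
  i=0: a_0=5, p_0 = 5*1 + 0 = 5, q_0 = 5*0 + 1 = 1.
  i=1: a_1=5, p_1 = 5*5 + 1 = 26, q_1 = 5*1 + 0 = 5.
  i=2: a_2=1, p_2 = 1*26 + 5 = 31, q_2 = 1*5 + 1 = 6.
  i=3: a_3=1, p_3 = 1*31 + 26 = 57, q_3 = 1*6 + 5 = 11.
q_3 = 11 > 10, so the last convergent with denominator <= 10 is p_2/q_2 = 31/6.
The closest fraction with denominator <= 10 is either p_2/q_2 or the intermediate fraction (k*p_2 + p_1)/(k*q_2 + q_1) with the largest k >= 1 whose denominator stays <= 10; these approach x as k grows, and every other convergent or intermediate fraction in range is farther away.
Largest k: floor((10 - q_1)/q_2) = floor((10 - 5)/6) = 0.
Since k = 0, no intermediate fraction beyond p_2/q_2 has denominator <= 10, so the convergent 31/6 is the closest (its error is |202*6 - 31*39|/(39*6) = 3/234).

31/6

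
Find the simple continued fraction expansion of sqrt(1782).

Write x_i = (sqrt(1782) + m_i)/d_i with (m_0, d_0) = (0, 1). a_0 = floor(sqrt(1782)) = 42, since 42^2 = 1764 <= 1782 < 1849 = 43^2.
Iterate m_{i+1} = d_i*a_i - m_i, d_{i+1} = (1782 - m_{i+1}^2)/d_i, a_{i+1} = floor((a_0 + m_{i+1})/d_{i+1}):
  m_1 = 1*42 - 0 = 42, d_1 = (1782 - 42^2)/1 = 18/1 = 18, a_1 = floor((42 + 42)/18) = 4.
  m_2 = 18*4 - 42 = 30, d_2 = (1782 - 30^2)/18 = 882/18 = 49, a_2 = floor((42 + 30)/49) = 1.
  m_3 = 49*1 - 30 = 19, d_3 = (1782 - 19^2)/49 = 1421/49 = 29, a_3 = floor((42 + 19)/29) = 2.
  m_4 = 29*2 - 19 = 39, d_4 = (1782 - 39^2)/29 = 261/29 = 9, a_4 = floor((42 + 39)/9) = 9.
  m_5 = 9*9 - 39 = 42, d_5 = (1782 - 42^2)/9 = 18/9 = 2, a_5 = floor((42 + 42)/2) = 42.
  m_6 = 2*42 - 42 = 42, d_6 = (1782 - 42^2)/2 = 18/2 = 9, a_6 = floor((42 + 42)/9) = 9.
  m_7 = 9*9 - 42 = 39, d_7 = (1782 - 39^2)/9 = 261/9 = 29, a_7 = floor((42 + 39)/29) = 2.
  m_8 = 29*2 - 39 = 19, d_8 = (1782 - 19^2)/29 = 1421/29 = 49, a_8 = floor((42 + 19)/49) = 1.
  m_9 = 49*1 - 19 = 30, d_9 = (1782 - 30^2)/49 = 882/49 = 18, a_9 = floor((42 + 30)/18) = 4.
  m_10 = 18*4 - 30 = 42, d_10 = (1782 - 42^2)/18 = 18/18 = 1, a_10 = floor((42 + 42)/1) = 84.
  m_11 = 1*84 - 42 = 42, d_11 = (1782 - 42^2)/1 = 18/1 = 18: (m_11, d_11) = (m_1, d_1) = (42, 18), so from here the quotients repeat a_1, ..., a_10; the period length is 10.
Hence the expansion of sqrt(1782) is a_0 = 42 followed by the repeating block 4, 1, 2, 9, 42, 9, 2, 1, 4, 84 (period 10).

[42; (4, 1, 2, 9, 42, 9, 2, 1, 4, 84)]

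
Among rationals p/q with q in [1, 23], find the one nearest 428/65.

Expand x = 428/65 as a continued fraction with the Euclidean algorithm:
  428 = 6*65 + 38, so a_0 = 6.
  65 = 1*38 + 27, so a_1 = 1.
  38 = 1*27 + 11, so a_2 = 1.
  27 = 2*11 + 5, so a_3 = 2.
  11 = 2*5 + 1, so a_4 = 2.
  5 = 5*1 + 0, so a_5 = 5.
so x = [6; 1, 1, 2, 2, 5].
Convergents (p_i = a_i*p_{i-1} + p_{i-2}, q_i = a_i*q_{i-1} + q_{i-2} with p_{-2}=0, p_{-1}=1, q_{-2}=1, q_{-1}=0), until the denominator exceeds 23:
  i=0: a_0=6, p_0 = 6*1 + 0 = 6, q_0 = 6*0 + 1 = 1.
  i=1: a_1=1, p_1 = 1*6 + 1 = 7, q_1 = 1*1 + 0 = 1.
  i=2: a_2=1, p_2 = 1*7 + 6 = 13, q_2 = 1*1 + 1 = 2.
  i=3: a_3=2, p_3 = 2*13 + 7 = 33, q_3 = 2*2 + 1 = 5.
  i=4: a_4=2, p_4 = 2*33 + 13 = 79, q_4 = 2*5 + 2 = 12.
  i=5: a_5=5, p_5 = 5*79 + 33 = 428, q_5 = 5*12 + 5 = 65.
q_5 = 65 > 23, so the last convergent with denominator <= 23 is p_4/q_4 = 79/12.
The closest fraction with denominator <= 23 is either p_4/q_4 or the intermediate fraction (k*p_4 + p_3)/(k*q_4 + q_3) with the largest k >= 1 whose denominator stays <= 23; these approach x as k grows, and every other convergent or intermediate fraction in range is farther away.
Largest k: floor((23 - q_3)/q_4) = floor((23 - 5)/12) = 1.
That gives (1*79 + 33)/(1*12 + 5) = 112/17.
Compare the errors: |x - 79/12| = |428*12 - 79*65|/(65*12) = 1/780, and |x - 112/17| = |428*17 - 112*65|/(65*17) = 4/1105.
Cross-multiplying, 1*1105 = 1105 < 3120 = 4*780, so 1/780 is smaller: the convergent 79/12 is closer to x than 112/17.

79/12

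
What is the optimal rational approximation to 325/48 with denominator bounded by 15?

Expand x = 325/48 as a continued fraction with the Euclidean algorithm:
  325 = 6*48 + 37, so a_0 = 6.
  48 = 1*37 + 11, so a_1 = 1.
  37 = 3*11 + 4, so a_2 = 3.
  11 = 2*4 + 3, so a_3 = 2.
  4 = 1*3 + 1, so a_4 = 1.
  3 = 3*1 + 0, so a_5 = 3.
so x = [6; 1, 3, 2, 1, 3].
Convergents (p_i = a_i*p_{i-1} + p_{i-2}, q_i = a_i*q_{i-1} + q_{i-2} with p_{-2}=0, p_{-1}=1, q_{-2}=1, q_{-1}=0), until the denominator exceeds 15:
  i=0: a_0=6, p_0 = 6*1 + 0 = 6, q_0 = 6*0 + 1 = 1.
  i=1: a_1=1, p_1 = 1*6 + 1 = 7, q_1 = 1*1 + 0 = 1.
  i=2: a_2=3, p_2 = 3*7 + 6 = 27, q_2 = 3*1 + 1 = 4.
  i=3: a_3=2, p_3 = 2*27 + 7 = 61, q_3 = 2*4 + 1 = 9.
  i=4: a_4=1, p_4 = 1*61 + 27 = 88, q_4 = 1*9 + 4 = 13.
  i=5: a_5=3, p_5 = 3*88 + 61 = 325, q_5 = 3*13 + 9 = 48.
q_5 = 48 > 15, so the last convergent with denominator <= 15 is p_4/q_4 = 88/13.
The closest fraction with denominator <= 15 is either p_4/q_4 or the intermediate fraction (k*p_4 + p_3)/(k*q_4 + q_3) with the largest k >= 1 whose denominator stays <= 15; these approach x as k grows, and every other convergent or intermediate fraction in range is farther away.
Largest k: floor((15 - q_3)/q_4) = floor((15 - 9)/13) = 0.
Since k = 0, no intermediate fraction beyond p_4/q_4 has denominator <= 15, so the convergent 88/13 is the closest (its error is |325*13 - 88*48|/(48*13) = 1/624).

88/13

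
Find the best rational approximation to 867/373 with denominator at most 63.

Expand x = 867/373 as a continued fraction with the Euclidean algorithm:
  867 = 2*373 + 121, so a_0 = 2.
  373 = 3*121 + 10, so a_1 = 3.
  121 = 12*10 + 1, so a_2 = 12.
  10 = 10*1 + 0, so a_3 = 10.
so x = [2; 3, 12, 10].
Convergents (p_i = a_i*p_{i-1} + p_{i-2}, q_i = a_i*q_{i-1} + q_{i-2} with p_{-2}=0, p_{-1}=1, q_{-2}=1, q_{-1}=0), until the denominator exceeds 63:
  i=0: a_0=2, p_0 = 2*1 + 0 = 2, q_0 = 2*0 + 1 = 1.
  i=1: a_1=3, p_1 = 3*2 + 1 = 7, q_1 = 3*1 + 0 = 3.
  i=2: a_2=12, p_2 = 12*7 + 2 = 86, q_2 = 12*3 + 1 = 37.
  i=3: a_3=10, p_3 = 10*86 + 7 = 867, q_3 = 10*37 + 3 = 373.
q_3 = 373 > 63, so the last convergent with denominator <= 63 is p_2/q_2 = 86/37.
The closest fraction with denominator <= 63 is either p_2/q_2 or the intermediate fraction (k*p_2 + p_1)/(k*q_2 + q_1) with the largest k >= 1 whose denominator stays <= 63; these approach x as k grows, and every other convergent or intermediate fraction in range is farther away.
Largest k: floor((63 - q_1)/q_2) = floor((63 - 3)/37) = 1.
That gives (1*86 + 7)/(1*37 + 3) = 93/40.
Compare the errors: |x - 86/37| = |867*37 - 86*373|/(373*37) = 1/13801, and |x - 93/40| = |867*40 - 93*373|/(373*40) = 9/14920.
Cross-multiplying, 1*14920 = 14920 < 124209 = 9*13801, so 1/13801 is smaller: the convergent 86/37 is closer to x than 93/40.

86/37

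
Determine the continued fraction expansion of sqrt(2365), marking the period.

[48; (1, 1, 1, 2, 2, 8, 2, 2, 1, 1, 1, 96)]

Write x_i = (sqrt(2365) + m_i)/d_i with (m_0, d_0) = (0, 1). a_0 = floor(sqrt(2365)) = 48, since 48^2 = 2304 <= 2365 < 2401 = 49^2.
Iterate m_{i+1} = d_i*a_i - m_i, d_{i+1} = (2365 - m_{i+1}^2)/d_i, a_{i+1} = floor((a_0 + m_{i+1})/d_{i+1}):
  m_1 = 1*48 - 0 = 48, d_1 = (2365 - 48^2)/1 = 61/1 = 61, a_1 = floor((48 + 48)/61) = 1.
  m_2 = 61*1 - 48 = 13, d_2 = (2365 - 13^2)/61 = 2196/61 = 36, a_2 = floor((48 + 13)/36) = 1.
  m_3 = 36*1 - 13 = 23, d_3 = (2365 - 23^2)/36 = 1836/36 = 51, a_3 = floor((48 + 23)/51) = 1.
  m_4 = 51*1 - 23 = 28, d_4 = (2365 - 28^2)/51 = 1581/51 = 31, a_4 = floor((48 + 28)/31) = 2.
  m_5 = 31*2 - 28 = 34, d_5 = (2365 - 34^2)/31 = 1209/31 = 39, a_5 = floor((48 + 34)/39) = 2.
  m_6 = 39*2 - 34 = 44, d_6 = (2365 - 44^2)/39 = 429/39 = 11, a_6 = floor((48 + 44)/11) = 8.
  m_7 = 11*8 - 44 = 44, d_7 = (2365 - 44^2)/11 = 429/11 = 39, a_7 = floor((48 + 44)/39) = 2.
  m_8 = 39*2 - 44 = 34, d_8 = (2365 - 34^2)/39 = 1209/39 = 31, a_8 = floor((48 + 34)/31) = 2.
  m_9 = 31*2 - 34 = 28, d_9 = (2365 - 28^2)/31 = 1581/31 = 51, a_9 = floor((48 + 28)/51) = 1.
  m_10 = 51*1 - 28 = 23, d_10 = (2365 - 23^2)/51 = 1836/51 = 36, a_10 = floor((48 + 23)/36) = 1.
  m_11 = 36*1 - 23 = 13, d_11 = (2365 - 13^2)/36 = 2196/36 = 61, a_11 = floor((48 + 13)/61) = 1.
  m_12 = 61*1 - 13 = 48, d_12 = (2365 - 48^2)/61 = 61/61 = 1, a_12 = floor((48 + 48)/1) = 96.
  m_13 = 1*96 - 48 = 48, d_13 = (2365 - 48^2)/1 = 61/1 = 61: (m_13, d_13) = (m_1, d_1) = (48, 61), so from here the quotients repeat a_1, ..., a_12; the period length is 12.
Hence the expansion of sqrt(2365) is a_0 = 48 followed by the repeating block 1, 1, 1, 2, 2, 8, 2, 2, 1, 1, 1, 96 (period 12).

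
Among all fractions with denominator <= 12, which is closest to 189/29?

13/2

Expand x = 189/29 as a continued fraction with the Euclidean algorithm:
  189 = 6*29 + 15, so a_0 = 6.
  29 = 1*15 + 14, so a_1 = 1.
  15 = 1*14 + 1, so a_2 = 1.
  14 = 14*1 + 0, so a_3 = 14.
so x = [6; 1, 1, 14].
Convergents (p_i = a_i*p_{i-1} + p_{i-2}, q_i = a_i*q_{i-1} + q_{i-2} with p_{-2}=0, p_{-1}=1, q_{-2}=1, q_{-1}=0), until the denominator exceeds 12:
  i=0: a_0=6, p_0 = 6*1 + 0 = 6, q_0 = 6*0 + 1 = 1.
  i=1: a_1=1, p_1 = 1*6 + 1 = 7, q_1 = 1*1 + 0 = 1.
  i=2: a_2=1, p_2 = 1*7 + 6 = 13, q_2 = 1*1 + 1 = 2.
  i=3: a_3=14, p_3 = 14*13 + 7 = 189, q_3 = 14*2 + 1 = 29.
q_3 = 29 > 12, so the last convergent with denominator <= 12 is p_2/q_2 = 13/2.
The closest fraction with denominator <= 12 is either p_2/q_2 or the intermediate fraction (k*p_2 + p_1)/(k*q_2 + q_1) with the largest k >= 1 whose denominator stays <= 12; these approach x as k grows, and every other convergent or intermediate fraction in range is farther away.
Largest k: floor((12 - q_1)/q_2) = floor((12 - 1)/2) = 5.
That gives (5*13 + 7)/(5*2 + 1) = 72/11.
Compare the errors: |x - 13/2| = |189*2 - 13*29|/(29*2) = 1/58, and |x - 72/11| = |189*11 - 72*29|/(29*11) = 9/319.
Cross-multiplying, 1*319 = 319 < 522 = 9*58, so 1/58 is smaller: the convergent 13/2 is closer to x than 72/11.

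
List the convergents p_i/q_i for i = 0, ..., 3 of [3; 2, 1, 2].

Using the convergent recurrence p_i = a_i*p_{i-1} + p_{i-2}, q_i = a_i*q_{i-1} + q_{i-2} with p_{-2}=0, p_{-1}=1, q_{-2}=1, q_{-1}=0:
  i=0: a_0=3, p_0 = 3*1 + 0 = 3, q_0 = 3*0 + 1 = 1.
  i=1: a_1=2, p_1 = 2*3 + 1 = 7, q_1 = 2*1 + 0 = 2.
  i=2: a_2=1, p_2 = 1*7 + 3 = 10, q_2 = 1*2 + 1 = 3.
  i=3: a_3=2, p_3 = 2*10 + 7 = 27, q_3 = 2*3 + 2 = 8.

3/1, 7/2, 10/3, 27/8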